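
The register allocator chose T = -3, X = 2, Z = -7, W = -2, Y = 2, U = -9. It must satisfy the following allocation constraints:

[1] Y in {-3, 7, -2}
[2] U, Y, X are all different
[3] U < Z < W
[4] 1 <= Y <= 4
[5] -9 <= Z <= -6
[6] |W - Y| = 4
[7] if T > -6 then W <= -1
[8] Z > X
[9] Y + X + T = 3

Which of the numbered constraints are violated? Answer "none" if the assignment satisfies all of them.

Violated: 1, 2, 8, 9.

[1] Y = 2 is not in {-3, 7, -2} — violated.
[2] Y = X = 2, not all different — violated.
[3] values -9 < -7 < -2 — OK.
[4] Y = 2 lies in [1, 4] — OK.
[5] Z = -7 lies in [-9, -6] — OK.
[6] |-2 - 2| = 4 — OK.
[7] T = -3 > -6, so we need W ≤ -1; W = -2 ≤ -1 — OK.
[8] Z = -7, X = 2; -7 ≤ 2 (want >) — violated.
[9] Y + X + T = 2 + 2 + (-3) = 1, not 3 — violated.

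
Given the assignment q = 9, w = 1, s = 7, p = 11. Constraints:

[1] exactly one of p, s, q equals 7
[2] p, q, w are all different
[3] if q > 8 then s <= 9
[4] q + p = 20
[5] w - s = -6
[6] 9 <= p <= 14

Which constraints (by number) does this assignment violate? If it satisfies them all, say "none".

No violations.

[1] p=11, s=7, q=9; 1 of them equals 7 — holds.
[2] values 11, 9, 1 are pairwise distinct — holds.
[3] q = 9 > 8, so we need s ≤ 9; s = 7 ≤ 9 — holds.
[4] q + p = 9 + 11 = 20 — holds.
[5] w - s = 1 - 7 = -6 — holds.
[6] p = 11 lies in [9, 14] — holds.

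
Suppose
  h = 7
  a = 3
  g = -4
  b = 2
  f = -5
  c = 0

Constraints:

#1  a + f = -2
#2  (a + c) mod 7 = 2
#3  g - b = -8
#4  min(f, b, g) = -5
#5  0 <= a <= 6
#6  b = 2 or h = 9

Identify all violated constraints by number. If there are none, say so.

No — constraints 2 and 3 are not satisfied.

#1 a + f = 3 + (-5) = -2  yes
#2 a + c = 3; 3 mod 7 = 3, not 2  no
#3 g - b = -4 - 2 = -6, not -8  no
#4 min(-5, 2, -4) = -5  yes
#5 a = 3 lies in [0, 6]  yes
#6 b = 2 = 2 (first disjunct)  yes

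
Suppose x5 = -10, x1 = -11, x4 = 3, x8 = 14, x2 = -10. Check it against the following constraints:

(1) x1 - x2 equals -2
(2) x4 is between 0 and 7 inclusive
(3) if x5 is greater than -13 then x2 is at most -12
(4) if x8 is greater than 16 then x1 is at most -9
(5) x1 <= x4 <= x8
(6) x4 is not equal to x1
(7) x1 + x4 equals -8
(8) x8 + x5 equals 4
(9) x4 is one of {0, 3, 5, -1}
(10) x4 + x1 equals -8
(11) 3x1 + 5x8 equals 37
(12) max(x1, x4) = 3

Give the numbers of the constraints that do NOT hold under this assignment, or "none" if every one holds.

(1) x1 - x2 = -11 - (-10) = -1, not -2 — does not hold.
(2) x4 = 3 lies in [0, 7] — holds.
(3) x5 = -10 > -13, so we need x2 ≤ -12; but x2 = -10 > -12 — does not hold.
(4) x8 = 14, not > 16; antecedent false, conditional vacuously true — holds.
(5) values -11 <= 3 <= 14 — holds.
(6) x4 = 3, x1 = -11; distinct — holds.
(7) x1 + x4 = -11 + 3 = -8 — holds.
(8) x8 + x5 = 14 + (-10) = 4 — holds.
(9) x4 = 3 is in {0, 3, 5, -1} — holds.
(10) x4 + x1 = 3 + (-11) = -8 — holds.
(11) 3x1 + 5x8 = 3(-11) + 5(14) = 37 — holds.
(12) max(-11, 3) = 3 — holds.

No — constraints 1 and 3 are not satisfied.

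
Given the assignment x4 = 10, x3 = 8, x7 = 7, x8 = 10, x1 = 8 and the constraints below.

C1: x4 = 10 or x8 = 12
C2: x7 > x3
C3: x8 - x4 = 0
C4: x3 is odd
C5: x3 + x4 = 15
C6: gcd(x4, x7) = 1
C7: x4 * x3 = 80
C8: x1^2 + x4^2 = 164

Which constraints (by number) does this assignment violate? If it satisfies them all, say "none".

Constraints 2, 4, and 5 do not hold.

C1: x4 = 10 = 10 (first disjunct) — satisfied.
C2: x7 = 7, x3 = 8; 7 ≤ 8 (want >) — violated.
C3: x8 - x4 = 10 - 10 = 0 — satisfied.
C4: x3 = 8 is even — violated.
C5: x3 + x4 = 8 + 10 = 18, not 15 — violated.
C6: gcd(10, 7) = 1 — satisfied.
C7: x4 * x3 = 10 * 8 = 80 — satisfied.
C8: x1^2 + x4^2 = 8^2 + 10^2 = 64 + 100 = 164 — satisfied.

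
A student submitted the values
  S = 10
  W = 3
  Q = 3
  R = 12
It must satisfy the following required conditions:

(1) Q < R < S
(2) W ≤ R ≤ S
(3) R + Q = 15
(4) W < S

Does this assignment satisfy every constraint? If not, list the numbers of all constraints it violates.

(1) values 3, 12, 10; R = 12 is not < S = 10  fails
(2) values 3, 12, 10; R = 12 is not ≤ S = 10  fails
(3) R + Q = 12 + 3 = 15  holds
(4) W = 3, S = 10; 3 < 10  holds

The assignment fails constraints 1 and 2.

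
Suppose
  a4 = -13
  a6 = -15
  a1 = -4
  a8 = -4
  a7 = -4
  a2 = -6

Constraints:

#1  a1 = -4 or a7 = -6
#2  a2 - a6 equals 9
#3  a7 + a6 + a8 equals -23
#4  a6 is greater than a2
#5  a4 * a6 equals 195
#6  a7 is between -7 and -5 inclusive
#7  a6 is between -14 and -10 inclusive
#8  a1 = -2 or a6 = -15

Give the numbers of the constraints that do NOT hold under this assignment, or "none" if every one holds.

Constraints 4, 6, and 7 do not hold.

#1 a1 = -4 = -4 (first disjunct) — satisfied.
#2 a2 - a6 = -6 - (-15) = 9 — satisfied.
#3 a7 + a6 + a8 = -4 + (-15) + (-4) = -23 — satisfied.
#4 a6 = -15, a2 = -6; -15 ≤ -6 (want >) — violated.
#5 a4 * a6 = -13 * (-15) = 195 — satisfied.
#6 a7 = -4 is outside [-7, -5] — violated.
#7 a6 = -15 is outside [-14, -10] — violated.
#8 a1 = -4 ≠ -2, but a6 = -15 = -15 (second disjunct) — satisfied.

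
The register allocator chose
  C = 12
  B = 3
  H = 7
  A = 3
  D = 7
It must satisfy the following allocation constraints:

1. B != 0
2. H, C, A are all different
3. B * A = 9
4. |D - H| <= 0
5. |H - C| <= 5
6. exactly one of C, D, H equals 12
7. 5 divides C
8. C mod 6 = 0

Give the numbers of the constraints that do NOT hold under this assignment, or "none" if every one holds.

1. B = 3, and 3 ≠ 0 — holds.
2. values 7, 12, 3 are pairwise distinct — holds.
3. B * A = 3 * 3 = 9 — holds.
4. |7 - 7| = 0; 0 ≤ 0 — holds.
5. |7 - 12| = 5; 5 ≤ 5 — holds.
6. C=12, D=7, H=7; 1 of them equals 12 — holds.
7. 12 = 5*2 + 2, so 5 does not divide 12 — does not hold.
8. 12 mod 6 = 0 — holds.

Constraint 7 is violated.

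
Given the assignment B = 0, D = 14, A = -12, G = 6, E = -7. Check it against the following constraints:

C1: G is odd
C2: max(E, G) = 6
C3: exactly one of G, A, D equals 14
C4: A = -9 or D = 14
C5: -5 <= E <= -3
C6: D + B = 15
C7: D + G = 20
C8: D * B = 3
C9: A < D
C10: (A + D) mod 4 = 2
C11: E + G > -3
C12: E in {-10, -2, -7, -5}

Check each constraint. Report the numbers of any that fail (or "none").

C1: G = 6 is even  FAIL
C2: max(-7, 6) = 6  OK
C3: G=6, A=-12, D=14; 1 of them equals 14  OK
C4: A = -12 ≠ -9, but D = 14 = 14 (second disjunct)  OK
C5: E = -7 is outside [-5, -3]  FAIL
C6: D + B = 14 + 0 = 14, not 15  FAIL
C7: D + G = 14 + 6 = 20  OK
C8: D * B = 14 * 0 = 0, not 3  FAIL
C9: A = -12, D = 14; -12 < 14  OK
C10: A + D = 2; 2 mod 4 = 2  OK
C11: E + G = -7 + 6 = -1; -1 > -3  OK
C12: E = -7 is in {-10, -2, -7, -5}  OK

Constraints 1, 5, 6, and 8 do not hold.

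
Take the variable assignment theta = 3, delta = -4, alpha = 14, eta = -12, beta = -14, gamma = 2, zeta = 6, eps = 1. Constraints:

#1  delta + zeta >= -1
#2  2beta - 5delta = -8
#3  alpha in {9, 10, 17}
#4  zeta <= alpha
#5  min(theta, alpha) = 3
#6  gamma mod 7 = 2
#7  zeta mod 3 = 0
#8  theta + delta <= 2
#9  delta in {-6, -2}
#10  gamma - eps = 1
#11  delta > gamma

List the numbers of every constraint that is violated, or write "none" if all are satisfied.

#1 delta + zeta = -4 + 6 = 2; 2 ≥ -1  holds
#2 2beta - 5delta = 2(-14) - 5(-4) = -8  holds
#3 alpha = 14 is not in {9, 10, 17}  fails
#4 zeta = 6, alpha = 14; 6 ≤ 14  holds
#5 min(3, 14) = 3  holds
#6 2 mod 7 = 2  holds
#7 6 mod 3 = 0  holds
#8 theta + delta = 3 + (-4) = -1; -1 ≤ 2  holds
#9 delta = -4 is not in {-6, -2}  fails
#10 gamma - eps = 2 - 1 = 1  holds
#11 delta = -4, gamma = 2; -4 ≤ 2 (want >)  fails

The assignment fails constraints 3, 9, and 11.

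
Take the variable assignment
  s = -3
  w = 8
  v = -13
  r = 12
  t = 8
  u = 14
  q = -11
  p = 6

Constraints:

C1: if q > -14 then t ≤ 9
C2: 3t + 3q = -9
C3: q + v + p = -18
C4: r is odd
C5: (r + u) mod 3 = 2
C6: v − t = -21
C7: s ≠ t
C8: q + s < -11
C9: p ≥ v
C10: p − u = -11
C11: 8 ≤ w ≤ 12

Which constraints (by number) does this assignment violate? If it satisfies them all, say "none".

Violated: 4, 10.

C1: q = -11 > -14, so we need t ≤ 9; t = 8 ≤ 9  true
C2: 3t + 3q = 3(8) + 3(-11) = -9  true
C3: q + v + p = -11 + (-13) + 6 = -18  true
C4: r = 12 is even  false
C5: r + u = 26; 26 mod 3 = 2  true
C6: v − t = -13 − 8 = -21  true
C7: s = -3, t = 8; distinct  true
C8: q + s = -11 + (-3) = -14; -14 < -11  true
C9: p = 6, v = -13; 6 ≥ -13  true
C10: p − u = 6 − 14 = -8, not -11  false
C11: w = 8 lies in [8, 12]  true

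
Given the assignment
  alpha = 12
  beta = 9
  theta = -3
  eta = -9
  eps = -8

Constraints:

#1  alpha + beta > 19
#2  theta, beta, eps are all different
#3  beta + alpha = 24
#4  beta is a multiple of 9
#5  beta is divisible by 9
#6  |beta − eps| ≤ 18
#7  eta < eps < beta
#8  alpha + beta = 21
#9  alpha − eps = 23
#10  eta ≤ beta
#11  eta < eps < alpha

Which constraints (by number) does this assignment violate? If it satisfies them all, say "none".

#1 alpha + beta = 12 + 9 = 21; 21 > 19  OK
#2 values -3, 9, -8 are pairwise distinct  OK
#3 beta + alpha = 9 + 12 = 21, not 24  FAIL
#4 9 / 9 = 1, so 9 divides 9  OK
#5 9 / 9 = 1, so 9 divides 9  OK
#6 |9 − (-8)| = 17; 17 ≤ 18  OK
#7 values -9 < -8 < 9  OK
#8 alpha + beta = 12 + 9 = 21  OK
#9 alpha − eps = 12 − (-8) = 20, not 23  FAIL
#10 eta = -9, beta = 9; -9 ≤ 9  OK
#11 values -9 < -8 < 12  OK

No — constraints 3 and 9 are not satisfied.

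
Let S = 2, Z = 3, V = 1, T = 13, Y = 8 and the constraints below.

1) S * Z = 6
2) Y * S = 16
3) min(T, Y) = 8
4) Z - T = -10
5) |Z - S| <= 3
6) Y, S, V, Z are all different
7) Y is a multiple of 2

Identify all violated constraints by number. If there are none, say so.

No violations.

1) S * Z = 2 * 3 = 6  true
2) Y * S = 8 * 2 = 16  true
3) min(13, 8) = 8  true
4) Z - T = 3 - 13 = -10  true
5) |3 - 2| = 1; 1 ≤ 3  true
6) values 8, 2, 1, 3 are pairwise distinct  true
7) 8 / 2 = 4, so 2 divides 8  true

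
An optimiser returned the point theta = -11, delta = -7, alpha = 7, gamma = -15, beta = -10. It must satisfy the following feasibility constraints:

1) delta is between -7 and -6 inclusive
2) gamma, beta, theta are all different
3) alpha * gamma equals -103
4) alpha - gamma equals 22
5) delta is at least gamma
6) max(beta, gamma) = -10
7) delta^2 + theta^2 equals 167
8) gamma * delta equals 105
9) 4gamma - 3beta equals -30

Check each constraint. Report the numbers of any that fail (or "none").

The assignment fails constraints 3, 7.

1) delta = -7 lies in [-7, -6] — OK.
2) values -15, -10, -11 are pairwise distinct — OK.
3) alpha * gamma = 7 * (-15) = -105, not -103 — violated.
4) alpha - gamma = 7 - (-15) = 22 — OK.
5) delta = -7, gamma = -15; -7 ≥ -15 — OK.
6) max(-10, -15) = -10 — OK.
7) delta^2 + theta^2 = (-7)^2 + (-11)^2 = 49 + 121 = 170, not 167 — violated.
8) gamma * delta = -15 * (-7) = 105 — OK.
9) 4gamma - 3beta = 4(-15) - 3(-10) = -30 — OK.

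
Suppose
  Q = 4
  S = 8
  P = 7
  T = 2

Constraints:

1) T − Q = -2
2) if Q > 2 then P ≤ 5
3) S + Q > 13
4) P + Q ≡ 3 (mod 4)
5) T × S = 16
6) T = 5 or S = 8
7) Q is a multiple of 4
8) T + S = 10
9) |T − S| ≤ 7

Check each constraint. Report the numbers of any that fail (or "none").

Constraints 2, 3 do not hold.

1) T − Q = 2 − 4 = -2 — satisfied.
2) Q = 4 > 2, so we need P ≤ 5; but P = 7 > 5 — violated.
3) S + Q = 8 + 4 = 12; 12 ≤ 13, bound 13 not met — violated.
4) P + Q = 11; 11 mod 4 = 3 — satisfied.
5) T × S = 2 × 8 = 16 — satisfied.
6) T = 2 ≠ 5, but S = 8 = 8 (second disjunct) — satisfied.
7) 4 / 4 = 1, so 4 divides 4 — satisfied.
8) T + S = 2 + 8 = 10 — satisfied.
9) |2 − 8| = 6; 6 ≤ 7 — satisfied.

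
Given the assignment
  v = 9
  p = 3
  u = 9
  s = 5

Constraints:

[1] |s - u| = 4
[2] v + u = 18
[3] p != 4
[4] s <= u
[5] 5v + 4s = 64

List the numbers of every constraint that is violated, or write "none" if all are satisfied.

[1] |5 - 9| = 4  ✔
[2] v + u = 9 + 9 = 18  ✔
[3] p = 3, and 3 ≠ 4  ✔
[4] s = 5, u = 9; 5 ≤ 9  ✔
[5] 5v + 4s = 5(9) + 4(5) = 65, not 64  ✘

The assignment fails constraint 5.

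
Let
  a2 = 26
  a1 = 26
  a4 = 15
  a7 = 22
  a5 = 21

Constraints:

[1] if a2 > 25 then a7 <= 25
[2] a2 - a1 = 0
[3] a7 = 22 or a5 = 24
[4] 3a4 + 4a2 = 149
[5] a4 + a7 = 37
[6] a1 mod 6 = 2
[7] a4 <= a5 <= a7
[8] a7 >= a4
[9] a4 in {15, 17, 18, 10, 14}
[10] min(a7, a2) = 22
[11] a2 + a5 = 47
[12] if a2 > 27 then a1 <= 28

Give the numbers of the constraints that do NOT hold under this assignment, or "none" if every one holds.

[1] a2 = 26 > 25, so we need a7 ≤ 25; a7 = 22 ≤ 25  ✔
[2] a2 - a1 = 26 - 26 = 0  ✔
[3] a7 = 22 = 22 (first disjunct)  ✔
[4] 3a4 + 4a2 = 3(15) + 4(26) = 149  ✔
[5] a4 + a7 = 15 + 22 = 37  ✔
[6] 26 mod 6 = 2  ✔
[7] values 15 <= 21 <= 22  ✔
[8] a7 = 22, a4 = 15; 22 ≥ 15  ✔
[9] a4 = 15 is in {15, 17, 18, 10, 14}  ✔
[10] min(22, 26) = 22  ✔
[11] a2 + a5 = 26 + 21 = 47  ✔
[12] a2 = 26, not > 27; antecedent false, conditional vacuously true  ✔

The assignment satisfies every constraint.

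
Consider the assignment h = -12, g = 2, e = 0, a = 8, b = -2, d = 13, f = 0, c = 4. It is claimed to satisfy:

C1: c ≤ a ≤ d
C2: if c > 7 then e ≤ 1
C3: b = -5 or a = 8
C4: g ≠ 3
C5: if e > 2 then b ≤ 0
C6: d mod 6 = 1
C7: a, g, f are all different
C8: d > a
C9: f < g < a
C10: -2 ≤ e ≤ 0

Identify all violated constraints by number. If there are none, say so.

C1: values 4 ≤ 8 ≤ 13 — holds.
C2: c = 4, not > 7; antecedent false, conditional vacuously true — holds.
C3: b = -2 ≠ -5, but a = 8 = 8 (second disjunct) — holds.
C4: g = 2, and 2 ≠ 3 — holds.
C5: e = 0, not > 2; antecedent false, conditional vacuously true — holds.
C6: 13 mod 6 = 1 — holds.
C7: values 8, 2, 0 are pairwise distinct — holds.
C8: d = 13, a = 8; 13 > 8 — holds.
C9: values 0 < 2 < 8 — holds.
C10: e = 0 lies in [-2, 0] — holds.

The assignment satisfies every constraint.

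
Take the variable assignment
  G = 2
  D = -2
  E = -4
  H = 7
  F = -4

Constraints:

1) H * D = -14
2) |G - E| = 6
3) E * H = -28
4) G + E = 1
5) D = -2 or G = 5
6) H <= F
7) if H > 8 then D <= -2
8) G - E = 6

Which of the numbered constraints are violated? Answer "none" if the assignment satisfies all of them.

Constraints 4, 6 are violated.

1) H * D = 7 * (-2) = -14 — satisfied.
2) |2 - (-4)| = 6 — satisfied.
3) E * H = -4 * 7 = -28 — satisfied.
4) G + E = 2 + (-4) = -2, not 1 — violated.
5) D = -2 = -2 (first disjunct) — satisfied.
6) H = 7, F = -4; 7 > -4 (want ≤) — violated.
7) H = 7, not > 8; antecedent false, conditional vacuously true — satisfied.
8) G - E = 2 - (-4) = 6 — satisfied.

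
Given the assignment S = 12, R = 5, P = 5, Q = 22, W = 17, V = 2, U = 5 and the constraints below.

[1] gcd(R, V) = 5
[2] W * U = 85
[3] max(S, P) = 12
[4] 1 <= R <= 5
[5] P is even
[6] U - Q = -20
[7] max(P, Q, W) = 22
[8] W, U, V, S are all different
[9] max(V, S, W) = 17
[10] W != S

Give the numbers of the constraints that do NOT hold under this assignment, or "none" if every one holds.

[1] gcd(5, 2) = 1, not 5  FAIL
[2] W * U = 17 * 5 = 85  OK
[3] max(12, 5) = 12  OK
[4] R = 5 lies in [1, 5]  OK
[5] P = 5 is odd  FAIL
[6] U - Q = 5 - 22 = -17, not -20  FAIL
[7] max(5, 22, 17) = 22  OK
[8] values 17, 5, 2, 12 are pairwise distinct  OK
[9] max(2, 12, 17) = 17  OK
[10] W = 17, S = 12; distinct  OK

The assignment fails constraints 1, 5, and 6.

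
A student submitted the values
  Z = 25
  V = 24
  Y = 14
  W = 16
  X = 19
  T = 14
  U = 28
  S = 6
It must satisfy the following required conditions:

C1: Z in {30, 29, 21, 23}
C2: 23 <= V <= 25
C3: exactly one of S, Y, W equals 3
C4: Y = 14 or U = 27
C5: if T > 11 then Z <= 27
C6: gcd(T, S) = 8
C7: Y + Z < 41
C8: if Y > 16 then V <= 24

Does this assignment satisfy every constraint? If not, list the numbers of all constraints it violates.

C1: Z = 25 is not in {30, 29, 21, 23}  ✗
C2: V = 24 lies in [23, 25]  ✓
C3: S=6, Y=14, W=16; 0 of them equal 3, not exactly one  ✗
C4: Y = 14 = 14 (first disjunct)  ✓
C5: T = 14 > 11, so we need Z ≤ 27; Z = 25 ≤ 27  ✓
C6: gcd(14, 6) = 2, not 8  ✗
C7: Y + Z = 14 + 25 = 39; 39 < 41  ✓
C8: Y = 14, not > 16; antecedent false, conditional vacuously true  ✓

The assignment fails constraints 1, 3, and 6.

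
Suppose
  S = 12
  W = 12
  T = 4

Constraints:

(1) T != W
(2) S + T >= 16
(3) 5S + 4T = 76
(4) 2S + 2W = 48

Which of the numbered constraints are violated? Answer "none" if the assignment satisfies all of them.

The assignment satisfies every constraint.

(1) T = 4, W = 12; distinct  true
(2) S + T = 12 + 4 = 16; 16 ≥ 16  true
(3) 5S + 4T = 5(12) + 4(4) = 76  true
(4) 2S + 2W = 2(12) + 2(12) = 48  true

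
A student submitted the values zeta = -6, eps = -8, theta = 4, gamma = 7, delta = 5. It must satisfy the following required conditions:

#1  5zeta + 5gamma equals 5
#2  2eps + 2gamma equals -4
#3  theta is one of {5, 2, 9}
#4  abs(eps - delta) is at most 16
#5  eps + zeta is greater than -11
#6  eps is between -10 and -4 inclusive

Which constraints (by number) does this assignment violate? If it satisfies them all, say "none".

#1 5zeta + 5gamma = 5(-6) + 5(7) = 5 — holds.
#2 2eps + 2gamma = 2(-8) + 2(7) = -2, not -4 — does not hold.
#3 theta = 4 is not in {5, 2, 9} — does not hold.
#4 abs(-8 - 5) = 13; 13 ≤ 16 — holds.
#5 eps + zeta = -8 + (-6) = -14; -14 ≤ -11, bound -11 not met — does not hold.
#6 eps = -8 lies in [-10, -4] — holds.

No — constraints 2, 3, and 5 are not satisfied.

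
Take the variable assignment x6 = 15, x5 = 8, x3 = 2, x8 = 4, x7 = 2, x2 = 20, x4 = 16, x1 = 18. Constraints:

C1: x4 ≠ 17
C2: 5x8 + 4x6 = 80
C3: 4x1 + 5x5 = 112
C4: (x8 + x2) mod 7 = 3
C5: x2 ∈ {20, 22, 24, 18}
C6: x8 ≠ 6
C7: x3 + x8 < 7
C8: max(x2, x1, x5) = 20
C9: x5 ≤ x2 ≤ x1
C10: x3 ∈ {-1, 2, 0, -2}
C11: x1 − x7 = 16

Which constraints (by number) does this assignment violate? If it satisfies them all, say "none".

C1: x4 = 16, and 16 ≠ 17 — holds.
C2: 5x8 + 4x6 = 5(4) + 4(15) = 80 — holds.
C3: 4x1 + 5x5 = 4(18) + 5(8) = 112 — holds.
C4: x8 + x2 = 24; 24 mod 7 = 3 — holds.
C5: x2 = 20 is in {20, 22, 24, 18} — holds.
C6: x8 = 4, and 4 ≠ 6 — holds.
C7: x3 + x8 = 2 + 4 = 6; 6 < 7 — holds.
C8: max(20, 18, 8) = 20 — holds.
C9: values 8, 20, 18; x2 = 20 is not ≤ x1 = 18 — does not hold.
C10: x3 = 2 is in {-1, 2, 0, -2} — holds.
C11: x1 − x7 = 18 − 2 = 16 — holds.

Constraint 9 is violated.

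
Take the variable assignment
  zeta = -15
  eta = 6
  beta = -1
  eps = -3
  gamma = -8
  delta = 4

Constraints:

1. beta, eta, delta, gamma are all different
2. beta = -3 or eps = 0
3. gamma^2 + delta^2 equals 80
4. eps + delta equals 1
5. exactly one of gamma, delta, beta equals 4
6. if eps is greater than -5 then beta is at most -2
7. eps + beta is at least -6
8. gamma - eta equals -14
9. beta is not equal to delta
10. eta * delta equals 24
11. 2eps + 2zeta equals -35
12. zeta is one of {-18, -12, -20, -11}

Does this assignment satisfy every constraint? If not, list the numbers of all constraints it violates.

1. values -1, 6, 4, -8 are pairwise distinct — OK.
2. beta = -1 ≠ -3 and eps = -3 ≠ 0; both disjuncts false — violated.
3. gamma^2 + delta^2 = (-8)^2 + 4^2 = 64 + 16 = 80 — OK.
4. eps + delta = -3 + 4 = 1 — OK.
5. gamma=-8, delta=4, beta=-1; 1 of them equals 4 — OK.
6. eps = -3 > -5, so we need beta ≤ -2; but beta = -1 > -2 — violated.
7. eps + beta = -3 + (-1) = -4; -4 ≥ -6 — OK.
8. gamma - eta = -8 - 6 = -14 — OK.
9. beta = -1, delta = 4; distinct — OK.
10. eta * delta = 6 * 4 = 24 — OK.
11. 2eps + 2zeta = 2(-3) + 2(-15) = -36, not -35 — violated.
12. zeta = -15 is not in {-18, -12, -20, -11} — violated.

Constraints 2, 6, 11, and 12 do not hold.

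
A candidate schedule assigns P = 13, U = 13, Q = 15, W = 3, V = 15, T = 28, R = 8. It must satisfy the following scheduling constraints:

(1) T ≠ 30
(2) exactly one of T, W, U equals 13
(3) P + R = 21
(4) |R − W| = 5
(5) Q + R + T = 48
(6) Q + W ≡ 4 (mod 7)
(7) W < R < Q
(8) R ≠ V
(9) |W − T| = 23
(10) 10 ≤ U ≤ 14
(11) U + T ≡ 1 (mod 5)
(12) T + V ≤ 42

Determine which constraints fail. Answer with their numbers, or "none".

The assignment fails constraints 5, 9, 12.

(1) T = 28, and 28 ≠ 30 — holds.
(2) T=28, W=3, U=13; 1 of them equals 13 — holds.
(3) P + R = 13 + 8 = 21 — holds.
(4) |8 − 3| = 5 — holds.
(5) Q + R + T = 15 + 8 + 28 = 51, not 48 — fails.
(6) Q + W = 18; 18 mod 7 = 4 — holds.
(7) values 3 < 8 < 15 — holds.
(8) R = 8, V = 15; distinct — holds.
(9) |3 − 28| = 25, not 23 — fails.
(10) U = 13 lies in [10, 14] — holds.
(11) U + T = 41; 41 mod 5 = 1 — holds.
(12) T + V = 28 + 15 = 43; 43 > 42, bound 42 not met — fails.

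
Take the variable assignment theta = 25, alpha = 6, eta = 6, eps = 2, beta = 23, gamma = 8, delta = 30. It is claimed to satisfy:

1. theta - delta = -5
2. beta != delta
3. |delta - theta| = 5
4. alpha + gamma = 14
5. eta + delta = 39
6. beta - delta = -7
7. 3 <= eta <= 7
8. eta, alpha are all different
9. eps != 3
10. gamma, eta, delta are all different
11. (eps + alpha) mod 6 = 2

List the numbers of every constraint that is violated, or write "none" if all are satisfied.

1. theta - delta = 25 - 30 = -5  OK
2. beta = 23, delta = 30; distinct  OK
3. |30 - 25| = 5  OK
4. alpha + gamma = 6 + 8 = 14  OK
5. eta + delta = 6 + 30 = 36, not 39  FAIL
6. beta - delta = 23 - 30 = -7  OK
7. eta = 6 lies in [3, 7]  OK
8. eta = alpha = 6, not all different  FAIL
9. eps = 2, and 2 ≠ 3  OK
10. values 8, 6, 30 are pairwise distinct  OK
11. eps + alpha = 8; 8 mod 6 = 2  OK

Constraints 5, 8 do not hold.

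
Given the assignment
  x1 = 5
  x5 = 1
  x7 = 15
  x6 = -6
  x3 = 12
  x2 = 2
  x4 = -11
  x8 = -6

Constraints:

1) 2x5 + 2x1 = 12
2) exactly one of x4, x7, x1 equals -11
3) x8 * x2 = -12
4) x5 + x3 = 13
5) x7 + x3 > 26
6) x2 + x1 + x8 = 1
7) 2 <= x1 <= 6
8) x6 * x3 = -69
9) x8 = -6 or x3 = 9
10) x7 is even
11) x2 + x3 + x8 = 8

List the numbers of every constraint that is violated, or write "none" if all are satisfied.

1) 2x5 + 2x1 = 2(1) + 2(5) = 12 — holds.
2) x4=-11, x7=15, x1=5; 1 of them equals -11 — holds.
3) x8 * x2 = -6 * 2 = -12 — holds.
4) x5 + x3 = 1 + 12 = 13 — holds.
5) x7 + x3 = 15 + 12 = 27; 27 > 26 — holds.
6) x2 + x1 + x8 = 2 + 5 + (-6) = 1 — holds.
7) x1 = 5 lies in [2, 6] — holds.
8) x6 * x3 = -6 * 12 = -72, not -69 — does not hold.
9) x8 = -6 = -6 (first disjunct) — holds.
10) x7 = 15 is odd — does not hold.
11) x2 + x3 + x8 = 2 + 12 + (-6) = 8 — holds.

No — constraints 8 and 10 are not satisfied.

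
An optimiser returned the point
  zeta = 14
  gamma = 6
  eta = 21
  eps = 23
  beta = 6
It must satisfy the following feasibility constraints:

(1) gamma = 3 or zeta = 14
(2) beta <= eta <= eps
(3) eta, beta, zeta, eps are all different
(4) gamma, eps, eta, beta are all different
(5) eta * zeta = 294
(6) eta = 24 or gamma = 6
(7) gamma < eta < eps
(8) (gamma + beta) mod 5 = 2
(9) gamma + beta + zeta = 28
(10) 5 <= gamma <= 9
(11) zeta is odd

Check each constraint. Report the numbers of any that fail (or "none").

(1) gamma = 6 ≠ 3, but zeta = 14 = 14 (second disjunct)  ✓
(2) values 6 <= 21 <= 23  ✓
(3) values 21, 6, 14, 23 are pairwise distinct  ✓
(4) gamma = beta = 6, not all different  ✗
(5) eta * zeta = 21 * 14 = 294  ✓
(6) eta = 21 ≠ 24, but gamma = 6 = 6 (second disjunct)  ✓
(7) values 6 < 21 < 23  ✓
(8) gamma + beta = 12; 12 mod 5 = 2  ✓
(9) gamma + beta + zeta = 6 + 6 + 14 = 26, not 28  ✗
(10) gamma = 6 lies in [5, 9]  ✓
(11) zeta = 14 is even  ✗

Violated: 4, 9, 11.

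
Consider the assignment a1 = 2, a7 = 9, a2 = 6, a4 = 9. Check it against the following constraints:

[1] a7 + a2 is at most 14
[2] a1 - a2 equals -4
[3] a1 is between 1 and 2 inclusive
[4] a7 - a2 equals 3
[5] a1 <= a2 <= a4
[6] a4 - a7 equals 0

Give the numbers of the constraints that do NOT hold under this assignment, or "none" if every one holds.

[1] a7 + a2 = 9 + 6 = 15; 15 > 14, bound 14 not met — violated.
[2] a1 - a2 = 2 - 6 = -4 — OK.
[3] a1 = 2 lies in [1, 2] — OK.
[4] a7 - a2 = 9 - 6 = 3 — OK.
[5] values 2 <= 6 <= 9 — OK.
[6] a4 - a7 = 9 - 9 = 0 — OK.

Violated: 1.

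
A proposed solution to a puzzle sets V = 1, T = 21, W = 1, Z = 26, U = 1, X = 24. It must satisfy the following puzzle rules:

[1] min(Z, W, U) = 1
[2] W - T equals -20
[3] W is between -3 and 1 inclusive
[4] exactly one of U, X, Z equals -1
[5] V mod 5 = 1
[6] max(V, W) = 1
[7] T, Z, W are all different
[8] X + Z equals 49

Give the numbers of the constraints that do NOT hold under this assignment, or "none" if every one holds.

[1] min(26, 1, 1) = 1 — holds.
[2] W - T = 1 - 21 = -20 — holds.
[3] W = 1 lies in [-3, 1] — holds.
[4] U=1, X=24, Z=26; 0 of them equal -1, not exactly one — fails.
[5] 1 mod 5 = 1 — holds.
[6] max(1, 1) = 1 — holds.
[7] values 21, 26, 1 are pairwise distinct — holds.
[8] X + Z = 24 + 26 = 50, not 49 — fails.

The assignment fails constraints 4 and 8.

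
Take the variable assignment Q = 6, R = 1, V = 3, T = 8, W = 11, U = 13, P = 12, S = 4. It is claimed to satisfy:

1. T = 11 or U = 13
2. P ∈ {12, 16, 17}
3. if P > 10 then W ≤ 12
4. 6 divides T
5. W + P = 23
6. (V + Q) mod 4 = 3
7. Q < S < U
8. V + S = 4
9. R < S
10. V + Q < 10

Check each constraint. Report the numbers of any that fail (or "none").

1. T = 8 ≠ 11, but U = 13 = 13 (second disjunct)  true
2. P = 12 is in {12, 16, 17}  true
3. P = 12 > 10, so we need W ≤ 12; W = 11 ≤ 12  true
4. 8 = 6×1 + 2, so 6 does not divide 8  false
5. W + P = 11 + 12 = 23  true
6. V + Q = 9; 9 mod 4 = 1, not 3  false
7. values 6, 4, 13; Q = 6 is not < S = 4  false
8. V + S = 3 + 4 = 7, not 4  false
9. R = 1, S = 4; 1 < 4  true
10. V + Q = 3 + 6 = 9; 9 < 10  true

No — constraints 4, 6, 7, 8 are not satisfied.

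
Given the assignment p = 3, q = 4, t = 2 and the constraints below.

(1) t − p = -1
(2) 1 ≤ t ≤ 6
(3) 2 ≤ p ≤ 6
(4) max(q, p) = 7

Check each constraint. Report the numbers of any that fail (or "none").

(1) t − p = 2 − 3 = -1 — holds.
(2) t = 2 lies in [1, 6] — holds.
(3) p = 3 lies in [2, 6] — holds.
(4) max(4, 3) = 4, not 7 — does not hold.

Constraint 4 is violated.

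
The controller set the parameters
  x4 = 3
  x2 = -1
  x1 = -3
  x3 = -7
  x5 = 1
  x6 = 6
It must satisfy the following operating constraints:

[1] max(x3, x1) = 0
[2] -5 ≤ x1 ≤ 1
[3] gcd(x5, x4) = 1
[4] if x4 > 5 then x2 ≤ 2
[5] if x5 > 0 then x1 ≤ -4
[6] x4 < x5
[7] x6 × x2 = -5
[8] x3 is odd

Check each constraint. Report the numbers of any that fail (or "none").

The assignment fails constraints 1, 5, 6, and 7.

[1] max(-7, -3) = -3, not 0  no
[2] x1 = -3 lies in [-5, 1]  yes
[3] gcd(1, 3) = 1  yes
[4] x4 = 3, not > 5; antecedent false, conditional vacuously true  yes
[5] x5 = 1 > 0, so we need x1 ≤ -4; but x1 = -3 > -4  no
[6] x4 = 3, x5 = 1; 3 ≥ 1 (want <)  no
[7] x6 × x2 = 6 × (-1) = -6, not -5  no
[8] x3 = -7 is odd  yes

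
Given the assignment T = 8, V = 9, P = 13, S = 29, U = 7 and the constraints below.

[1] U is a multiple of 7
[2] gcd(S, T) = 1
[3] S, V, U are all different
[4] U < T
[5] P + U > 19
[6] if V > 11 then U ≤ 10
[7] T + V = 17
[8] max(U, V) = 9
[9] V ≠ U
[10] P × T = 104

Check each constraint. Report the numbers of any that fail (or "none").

[1] 7 / 7 = 1, so 7 divides 7 — satisfied.
[2] gcd(29, 8) = 1 — satisfied.
[3] values 29, 9, 7 are pairwise distinct — satisfied.
[4] U = 7, T = 8; 7 < 8 — satisfied.
[5] P + U = 13 + 7 = 20; 20 > 19 — satisfied.
[6] V = 9, not > 11; antecedent false, conditional vacuously true — satisfied.
[7] T + V = 8 + 9 = 17 — satisfied.
[8] max(7, 9) = 9 — satisfied.
[9] V = 9, U = 7; distinct — satisfied.
[10] P × T = 13 × 8 = 104 — satisfied.

All constraints are satisfied.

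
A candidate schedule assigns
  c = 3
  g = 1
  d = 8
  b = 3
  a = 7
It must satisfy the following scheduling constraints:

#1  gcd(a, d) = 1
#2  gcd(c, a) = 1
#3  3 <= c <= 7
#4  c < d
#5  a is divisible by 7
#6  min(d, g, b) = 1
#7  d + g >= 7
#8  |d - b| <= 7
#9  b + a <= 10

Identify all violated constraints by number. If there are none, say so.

#1 gcd(7, 8) = 1 — holds.
#2 gcd(3, 7) = 1 — holds.
#3 c = 3 lies in [3, 7] — holds.
#4 c = 3, d = 8; 3 < 8 — holds.
#5 7 / 7 = 1, so 7 divides 7 — holds.
#6 min(8, 1, 3) = 1 — holds.
#7 d + g = 8 + 1 = 9; 9 ≥ 7 — holds.
#8 |8 - 3| = 5; 5 ≤ 7 — holds.
#9 b + a = 3 + 7 = 10; 10 ≤ 10 — holds.

Yes — all constraints hold.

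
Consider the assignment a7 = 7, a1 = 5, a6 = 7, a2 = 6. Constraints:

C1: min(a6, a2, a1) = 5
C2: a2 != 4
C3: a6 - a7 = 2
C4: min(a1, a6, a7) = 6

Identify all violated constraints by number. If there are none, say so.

Constraints 3, 4 are violated.

C1: min(7, 6, 5) = 5 — OK.
C2: a2 = 6, and 6 ≠ 4 — OK.
C3: a6 - a7 = 7 - 7 = 0, not 2 — violated.
C4: min(5, 7, 7) = 5, not 6 — violated.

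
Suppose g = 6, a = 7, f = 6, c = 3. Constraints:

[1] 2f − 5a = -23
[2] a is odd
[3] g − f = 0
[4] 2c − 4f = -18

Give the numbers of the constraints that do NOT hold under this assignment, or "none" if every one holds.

The assignment satisfies every constraint.

[1] 2f − 5a = 2(6) − 5(7) = -23 — satisfied.
[2] a = 7 is odd — satisfied.
[3] g − f = 6 − 6 = 0 — satisfied.
[4] 2c − 4f = 2(3) − 4(6) = -18 — satisfied.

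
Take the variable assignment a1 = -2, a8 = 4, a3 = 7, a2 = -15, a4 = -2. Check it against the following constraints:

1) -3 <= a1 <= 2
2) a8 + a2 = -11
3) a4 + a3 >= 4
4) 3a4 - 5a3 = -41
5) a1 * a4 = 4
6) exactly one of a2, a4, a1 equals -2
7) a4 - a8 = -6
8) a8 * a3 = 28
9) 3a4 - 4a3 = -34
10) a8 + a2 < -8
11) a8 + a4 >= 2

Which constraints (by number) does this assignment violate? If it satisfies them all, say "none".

Violated: 6.

1) a1 = -2 lies in [-3, 2]  true
2) a8 + a2 = 4 + (-15) = -11  true
3) a4 + a3 = -2 + 7 = 5; 5 ≥ 4  true
4) 3a4 - 5a3 = 3(-2) - 5(7) = -41  true
5) a1 * a4 = -2 * (-2) = 4  true
6) a2=-15, a4=-2, a1=-2; 2 of them equal -2, not exactly one  false
7) a4 - a8 = -2 - 4 = -6  true
8) a8 * a3 = 4 * 7 = 28  true
9) 3a4 - 4a3 = 3(-2) - 4(7) = -34  true
10) a8 + a2 = 4 + (-15) = -11; -11 < -8  true
11) a8 + a4 = 4 + (-2) = 2; 2 ≥ 2  true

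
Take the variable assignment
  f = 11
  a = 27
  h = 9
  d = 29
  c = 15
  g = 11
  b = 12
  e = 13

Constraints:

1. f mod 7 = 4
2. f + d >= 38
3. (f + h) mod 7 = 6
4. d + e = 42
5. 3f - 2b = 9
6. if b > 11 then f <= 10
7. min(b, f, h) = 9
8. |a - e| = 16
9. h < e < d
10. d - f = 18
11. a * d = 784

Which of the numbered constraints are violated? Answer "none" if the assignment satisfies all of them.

Constraints 6, 8, 11 do not hold.

1. 11 mod 7 = 4  yes
2. f + d = 11 + 29 = 40; 40 ≥ 38  yes
3. f + h = 20; 20 mod 7 = 6  yes
4. d + e = 29 + 13 = 42  yes
5. 3f - 2b = 3(11) - 2(12) = 9  yes
6. b = 12 > 11, so we need f ≤ 10; but f = 11 > 10  no
7. min(12, 11, 9) = 9  yes
8. |27 - 13| = 14, not 16  no
9. values 9 < 13 < 29  yes
10. d - f = 29 - 11 = 18  yes
11. a * d = 27 * 29 = 783, not 784  no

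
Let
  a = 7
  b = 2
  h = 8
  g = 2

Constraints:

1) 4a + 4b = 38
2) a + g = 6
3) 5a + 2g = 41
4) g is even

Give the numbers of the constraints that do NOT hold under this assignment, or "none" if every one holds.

No — constraints 1, 2, and 3 are not satisfied.

1) 4a + 4b = 4(7) + 4(2) = 36, not 38  fails
2) a + g = 7 + 2 = 9, not 6  fails
3) 5a + 2g = 5(7) + 2(2) = 39, not 41  fails
4) g = 2 is even  holds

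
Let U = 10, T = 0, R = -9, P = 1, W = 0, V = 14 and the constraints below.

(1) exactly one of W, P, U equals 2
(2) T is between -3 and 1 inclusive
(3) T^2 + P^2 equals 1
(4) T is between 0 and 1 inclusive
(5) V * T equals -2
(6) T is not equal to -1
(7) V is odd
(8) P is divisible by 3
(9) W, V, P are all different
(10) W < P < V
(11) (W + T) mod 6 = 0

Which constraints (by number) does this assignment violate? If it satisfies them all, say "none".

Violated: 1, 5, 7, 8.

(1) W=0, P=1, U=10; 0 of them equal 2, not exactly one  fails
(2) T = 0 lies in [-3, 1]  holds
(3) T^2 + P^2 = 0^2 + 1^2 = 0 + 1 = 1  holds
(4) T = 0 lies in [0, 1]  holds
(5) V * T = 14 * 0 = 0, not -2  fails
(6) T = 0, and 0 ≠ -1  holds
(7) V = 14 is even  fails
(8) 1 = 3*0 + 1, so 3 does not divide 1  fails
(9) values 0, 14, 1 are pairwise distinct  holds
(10) values 0 < 1 < 14  holds
(11) W + T = 0; 0 mod 6 = 0  holds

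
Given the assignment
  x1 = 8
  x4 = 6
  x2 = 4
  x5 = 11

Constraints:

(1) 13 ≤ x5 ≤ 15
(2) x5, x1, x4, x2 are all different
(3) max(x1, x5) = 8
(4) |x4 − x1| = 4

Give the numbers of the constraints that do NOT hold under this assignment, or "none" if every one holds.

(1) x5 = 11 is outside [13, 15]  fails
(2) values 11, 8, 6, 4 are pairwise distinct  holds
(3) max(8, 11) = 11, not 8  fails
(4) |6 − 8| = 2, not 4  fails

No — constraints 1, 3, and 4 are not satisfied.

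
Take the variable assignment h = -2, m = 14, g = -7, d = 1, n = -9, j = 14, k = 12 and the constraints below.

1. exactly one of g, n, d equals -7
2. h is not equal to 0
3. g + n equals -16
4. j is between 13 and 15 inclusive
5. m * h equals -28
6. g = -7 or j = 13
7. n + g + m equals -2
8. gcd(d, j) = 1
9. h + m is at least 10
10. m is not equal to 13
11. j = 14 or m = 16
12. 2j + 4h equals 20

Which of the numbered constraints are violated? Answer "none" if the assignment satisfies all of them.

1. g=-7, n=-9, d=1; 1 of them equals -7 — holds.
2. h = -2, and -2 ≠ 0 — holds.
3. g + n = -7 + (-9) = -16 — holds.
4. j = 14 lies in [13, 15] — holds.
5. m * h = 14 * (-2) = -28 — holds.
6. g = -7 = -7 (first disjunct) — holds.
7. n + g + m = -9 + (-7) + 14 = -2 — holds.
8. gcd(1, 14) = 1 — holds.
9. h + m = -2 + 14 = 12; 12 ≥ 10 — holds.
10. m = 14, and 14 ≠ 13 — holds.
11. j = 14 = 14 (first disjunct) — holds.
12. 2j + 4h = 2(14) + 4(-2) = 20 — holds.

Yes — all constraints hold.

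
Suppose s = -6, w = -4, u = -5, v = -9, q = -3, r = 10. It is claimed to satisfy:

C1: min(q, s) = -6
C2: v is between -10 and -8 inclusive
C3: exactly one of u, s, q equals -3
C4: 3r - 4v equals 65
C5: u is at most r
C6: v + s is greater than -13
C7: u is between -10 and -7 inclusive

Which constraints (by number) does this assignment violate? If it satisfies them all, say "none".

C1: min(-3, -6) = -6  ✔
C2: v = -9 lies in [-10, -8]  ✔
C3: u=-5, s=-6, q=-3; 1 of them equals -3  ✔
C4: 3r - 4v = 3(10) - 4(-9) = 66, not 65  ✘
C5: u = -5, r = 10; -5 ≤ 10  ✔
C6: v + s = -9 + (-6) = -15; -15 ≤ -13, bound -13 not met  ✘
C7: u = -5 is outside [-10, -7]  ✘

No — constraints 4, 6, 7 are not satisfied.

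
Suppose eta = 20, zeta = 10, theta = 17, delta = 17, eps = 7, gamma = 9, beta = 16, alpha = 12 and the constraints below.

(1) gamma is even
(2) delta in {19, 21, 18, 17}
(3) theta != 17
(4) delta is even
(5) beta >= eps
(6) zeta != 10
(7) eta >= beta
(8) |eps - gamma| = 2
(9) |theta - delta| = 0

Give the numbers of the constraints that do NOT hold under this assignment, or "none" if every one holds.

(1) gamma = 9 is odd — does not hold.
(2) delta = 17 is in {19, 21, 18, 17} — holds.
(3) theta = 17, but 17 is required to differ — does not hold.
(4) delta = 17 is odd — does not hold.
(5) beta = 16, eps = 7; 16 ≥ 7 — holds.
(6) zeta = 10, but 10 is required to differ — does not hold.
(7) eta = 20, beta = 16; 20 ≥ 16 — holds.
(8) |7 - 9| = 2 — holds.
(9) |17 - 17| = 0 — holds.

No — constraints 1, 3, 4, and 6 are not satisfied.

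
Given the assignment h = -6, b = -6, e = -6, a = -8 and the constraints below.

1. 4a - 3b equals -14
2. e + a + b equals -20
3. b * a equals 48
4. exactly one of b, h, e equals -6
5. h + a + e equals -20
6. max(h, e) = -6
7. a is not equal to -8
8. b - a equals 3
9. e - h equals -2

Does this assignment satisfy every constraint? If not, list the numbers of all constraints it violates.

1. 4a - 3b = 4(-8) - 3(-6) = -14  OK
2. e + a + b = -6 + (-8) + (-6) = -20  OK
3. b * a = -6 * (-8) = 48  OK
4. b=-6, h=-6, e=-6; 3 of them equal -6, not exactly one  FAIL
5. h + a + e = -6 + (-8) + (-6) = -20  OK
6. max(-6, -6) = -6  OK
7. a = -8, but -8 is required to differ  FAIL
8. b - a = -6 - (-8) = 2, not 3  FAIL
9. e - h = -6 - (-6) = 0, not -2  FAIL

Violated: 4, 7, 8, and 9.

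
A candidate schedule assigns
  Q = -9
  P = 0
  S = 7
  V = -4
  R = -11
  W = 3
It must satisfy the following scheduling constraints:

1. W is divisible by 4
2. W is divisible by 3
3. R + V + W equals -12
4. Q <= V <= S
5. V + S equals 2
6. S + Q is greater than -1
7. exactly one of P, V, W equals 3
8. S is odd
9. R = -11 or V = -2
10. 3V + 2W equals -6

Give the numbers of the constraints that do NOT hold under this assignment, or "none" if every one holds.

1. 3 = 4*0 + 3, so 4 does not divide 3 — fails.
2. 3 / 3 = 1, so 3 divides 3 — holds.
3. R + V + W = -11 + (-4) + 3 = -12 — holds.
4. values -9 <= -4 <= 7 — holds.
5. V + S = -4 + 7 = 3, not 2 — fails.
6. S + Q = 7 + (-9) = -2; -2 ≤ -1, bound -1 not met — fails.
7. P=0, V=-4, W=3; 1 of them equals 3 — holds.
8. S = 7 is odd — holds.
9. R = -11 = -11 (first disjunct) — holds.
10. 3V + 2W = 3(-4) + 2(3) = -6 — holds.

Constraints 1, 5, 6 do not hold.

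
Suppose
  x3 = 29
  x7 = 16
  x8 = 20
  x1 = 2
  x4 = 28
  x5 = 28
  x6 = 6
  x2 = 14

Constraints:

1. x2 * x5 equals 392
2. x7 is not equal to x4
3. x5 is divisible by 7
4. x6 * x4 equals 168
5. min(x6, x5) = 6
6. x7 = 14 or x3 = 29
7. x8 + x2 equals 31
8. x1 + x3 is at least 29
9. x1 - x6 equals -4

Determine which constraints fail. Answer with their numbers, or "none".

1. x2 * x5 = 14 * 28 = 392 — OK.
2. x7 = 16, x4 = 28; distinct — OK.
3. 28 / 7 = 4, so 7 divides 28 — OK.
4. x6 * x4 = 6 * 28 = 168 — OK.
5. min(6, 28) = 6 — OK.
6. x7 = 16 ≠ 14, but x3 = 29 = 29 (second disjunct) — OK.
7. x8 + x2 = 20 + 14 = 34, not 31 — violated.
8. x1 + x3 = 2 + 29 = 31; 31 ≥ 29 — OK.
9. x1 - x6 = 2 - 6 = -4 — OK.

Violated: 7.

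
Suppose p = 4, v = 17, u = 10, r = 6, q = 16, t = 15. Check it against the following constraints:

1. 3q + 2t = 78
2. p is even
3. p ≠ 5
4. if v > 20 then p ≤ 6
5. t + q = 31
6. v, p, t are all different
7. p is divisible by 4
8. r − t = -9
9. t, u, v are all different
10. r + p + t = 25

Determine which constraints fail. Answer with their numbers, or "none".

1. 3q + 2t = 3(16) + 2(15) = 78  ✔
2. p = 4 is even  ✔
3. p = 4, and 4 ≠ 5  ✔
4. v = 17, not > 20; antecedent false, conditional vacuously true  ✔
5. t + q = 15 + 16 = 31  ✔
6. values 17, 4, 15 are pairwise distinct  ✔
7. 4 / 4 = 1, so 4 divides 4  ✔
8. r − t = 6 − 15 = -9  ✔
9. values 15, 10, 17 are pairwise distinct  ✔
10. r + p + t = 6 + 4 + 15 = 25  ✔

The assignment satisfies every constraint.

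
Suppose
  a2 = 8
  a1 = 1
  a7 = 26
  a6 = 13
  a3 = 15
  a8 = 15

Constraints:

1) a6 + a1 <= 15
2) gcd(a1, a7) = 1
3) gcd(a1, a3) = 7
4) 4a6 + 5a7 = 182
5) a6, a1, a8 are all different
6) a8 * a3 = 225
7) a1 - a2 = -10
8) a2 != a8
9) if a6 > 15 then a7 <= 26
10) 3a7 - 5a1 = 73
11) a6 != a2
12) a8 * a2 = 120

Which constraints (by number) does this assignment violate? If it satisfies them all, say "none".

1) a6 + a1 = 13 + 1 = 14; 14 ≤ 15 — holds.
2) gcd(1, 26) = 1 — holds.
3) gcd(1, 15) = 1, not 7 — does not hold.
4) 4a6 + 5a7 = 4(13) + 5(26) = 182 — holds.
5) values 13, 1, 15 are pairwise distinct — holds.
6) a8 * a3 = 15 * 15 = 225 — holds.
7) a1 - a2 = 1 - 8 = -7, not -10 — does not hold.
8) a2 = 8, a8 = 15; distinct — holds.
9) a6 = 13, not > 15; antecedent false, conditional vacuously true — holds.
10) 3a7 - 5a1 = 3(26) - 5(1) = 73 — holds.
11) a6 = 13, a2 = 8; distinct — holds.
12) a8 * a2 = 15 * 8 = 120 — holds.

Violated: 3 and 7.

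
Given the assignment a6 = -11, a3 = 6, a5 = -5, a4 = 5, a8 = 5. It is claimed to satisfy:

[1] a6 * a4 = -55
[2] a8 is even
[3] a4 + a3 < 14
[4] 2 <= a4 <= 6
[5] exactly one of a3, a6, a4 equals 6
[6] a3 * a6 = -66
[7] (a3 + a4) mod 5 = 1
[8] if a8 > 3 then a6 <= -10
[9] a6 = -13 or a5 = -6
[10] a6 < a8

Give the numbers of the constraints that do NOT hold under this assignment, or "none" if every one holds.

Violated: 2 and 9.

[1] a6 * a4 = -11 * 5 = -55 — OK.
[2] a8 = 5 is odd — violated.
[3] a4 + a3 = 5 + 6 = 11; 11 < 14 — OK.
[4] a4 = 5 lies in [2, 6] — OK.
[5] a3=6, a6=-11, a4=5; 1 of them equals 6 — OK.
[6] a3 * a6 = 6 * (-11) = -66 — OK.
[7] a3 + a4 = 11; 11 mod 5 = 1 — OK.
[8] a8 = 5 > 3, so we need a6 ≤ -10; a6 = -11 ≤ -10 — OK.
[9] a6 = -11 ≠ -13 and a5 = -5 ≠ -6; both disjuncts false — violated.
[10] a6 = -11, a8 = 5; -11 < 5 — OK.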